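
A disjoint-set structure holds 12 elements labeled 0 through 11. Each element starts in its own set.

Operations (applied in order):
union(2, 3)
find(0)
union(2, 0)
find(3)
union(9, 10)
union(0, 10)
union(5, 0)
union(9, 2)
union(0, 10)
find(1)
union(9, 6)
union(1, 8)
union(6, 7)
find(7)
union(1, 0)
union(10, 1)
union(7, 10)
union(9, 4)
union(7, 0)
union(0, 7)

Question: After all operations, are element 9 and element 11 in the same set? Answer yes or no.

Step 1: union(2, 3) -> merged; set of 2 now {2, 3}
Step 2: find(0) -> no change; set of 0 is {0}
Step 3: union(2, 0) -> merged; set of 2 now {0, 2, 3}
Step 4: find(3) -> no change; set of 3 is {0, 2, 3}
Step 5: union(9, 10) -> merged; set of 9 now {9, 10}
Step 6: union(0, 10) -> merged; set of 0 now {0, 2, 3, 9, 10}
Step 7: union(5, 0) -> merged; set of 5 now {0, 2, 3, 5, 9, 10}
Step 8: union(9, 2) -> already same set; set of 9 now {0, 2, 3, 5, 9, 10}
Step 9: union(0, 10) -> already same set; set of 0 now {0, 2, 3, 5, 9, 10}
Step 10: find(1) -> no change; set of 1 is {1}
Step 11: union(9, 6) -> merged; set of 9 now {0, 2, 3, 5, 6, 9, 10}
Step 12: union(1, 8) -> merged; set of 1 now {1, 8}
Step 13: union(6, 7) -> merged; set of 6 now {0, 2, 3, 5, 6, 7, 9, 10}
Step 14: find(7) -> no change; set of 7 is {0, 2, 3, 5, 6, 7, 9, 10}
Step 15: union(1, 0) -> merged; set of 1 now {0, 1, 2, 3, 5, 6, 7, 8, 9, 10}
Step 16: union(10, 1) -> already same set; set of 10 now {0, 1, 2, 3, 5, 6, 7, 8, 9, 10}
Step 17: union(7, 10) -> already same set; set of 7 now {0, 1, 2, 3, 5, 6, 7, 8, 9, 10}
Step 18: union(9, 4) -> merged; set of 9 now {0, 1, 2, 3, 4, 5, 6, 7, 8, 9, 10}
Step 19: union(7, 0) -> already same set; set of 7 now {0, 1, 2, 3, 4, 5, 6, 7, 8, 9, 10}
Step 20: union(0, 7) -> already same set; set of 0 now {0, 1, 2, 3, 4, 5, 6, 7, 8, 9, 10}
Set of 9: {0, 1, 2, 3, 4, 5, 6, 7, 8, 9, 10}; 11 is not a member.

Answer: no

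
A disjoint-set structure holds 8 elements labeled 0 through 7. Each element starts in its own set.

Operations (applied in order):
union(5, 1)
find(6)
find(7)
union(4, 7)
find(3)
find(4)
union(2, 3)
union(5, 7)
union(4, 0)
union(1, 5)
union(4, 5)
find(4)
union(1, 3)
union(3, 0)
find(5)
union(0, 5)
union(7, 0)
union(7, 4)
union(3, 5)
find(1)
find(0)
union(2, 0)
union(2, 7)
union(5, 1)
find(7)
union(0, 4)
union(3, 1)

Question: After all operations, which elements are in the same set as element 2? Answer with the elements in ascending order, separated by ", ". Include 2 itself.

Answer: 0, 1, 2, 3, 4, 5, 7

Derivation:
Step 1: union(5, 1) -> merged; set of 5 now {1, 5}
Step 2: find(6) -> no change; set of 6 is {6}
Step 3: find(7) -> no change; set of 7 is {7}
Step 4: union(4, 7) -> merged; set of 4 now {4, 7}
Step 5: find(3) -> no change; set of 3 is {3}
Step 6: find(4) -> no change; set of 4 is {4, 7}
Step 7: union(2, 3) -> merged; set of 2 now {2, 3}
Step 8: union(5, 7) -> merged; set of 5 now {1, 4, 5, 7}
Step 9: union(4, 0) -> merged; set of 4 now {0, 1, 4, 5, 7}
Step 10: union(1, 5) -> already same set; set of 1 now {0, 1, 4, 5, 7}
Step 11: union(4, 5) -> already same set; set of 4 now {0, 1, 4, 5, 7}
Step 12: find(4) -> no change; set of 4 is {0, 1, 4, 5, 7}
Step 13: union(1, 3) -> merged; set of 1 now {0, 1, 2, 3, 4, 5, 7}
Step 14: union(3, 0) -> already same set; set of 3 now {0, 1, 2, 3, 4, 5, 7}
Step 15: find(5) -> no change; set of 5 is {0, 1, 2, 3, 4, 5, 7}
Step 16: union(0, 5) -> already same set; set of 0 now {0, 1, 2, 3, 4, 5, 7}
Step 17: union(7, 0) -> already same set; set of 7 now {0, 1, 2, 3, 4, 5, 7}
Step 18: union(7, 4) -> already same set; set of 7 now {0, 1, 2, 3, 4, 5, 7}
Step 19: union(3, 5) -> already same set; set of 3 now {0, 1, 2, 3, 4, 5, 7}
Step 20: find(1) -> no change; set of 1 is {0, 1, 2, 3, 4, 5, 7}
Step 21: find(0) -> no change; set of 0 is {0, 1, 2, 3, 4, 5, 7}
Step 22: union(2, 0) -> already same set; set of 2 now {0, 1, 2, 3, 4, 5, 7}
Step 23: union(2, 7) -> already same set; set of 2 now {0, 1, 2, 3, 4, 5, 7}
Step 24: union(5, 1) -> already same set; set of 5 now {0, 1, 2, 3, 4, 5, 7}
Step 25: find(7) -> no change; set of 7 is {0, 1, 2, 3, 4, 5, 7}
Step 26: union(0, 4) -> already same set; set of 0 now {0, 1, 2, 3, 4, 5, 7}
Step 27: union(3, 1) -> already same set; set of 3 now {0, 1, 2, 3, 4, 5, 7}
Component of 2: {0, 1, 2, 3, 4, 5, 7}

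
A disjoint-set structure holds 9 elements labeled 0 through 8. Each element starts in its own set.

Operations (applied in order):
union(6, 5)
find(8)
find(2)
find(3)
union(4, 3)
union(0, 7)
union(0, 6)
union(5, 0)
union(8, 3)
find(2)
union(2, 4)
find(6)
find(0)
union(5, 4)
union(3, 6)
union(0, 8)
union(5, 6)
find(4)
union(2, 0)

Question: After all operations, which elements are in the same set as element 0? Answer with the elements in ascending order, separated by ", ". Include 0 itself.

Step 1: union(6, 5) -> merged; set of 6 now {5, 6}
Step 2: find(8) -> no change; set of 8 is {8}
Step 3: find(2) -> no change; set of 2 is {2}
Step 4: find(3) -> no change; set of 3 is {3}
Step 5: union(4, 3) -> merged; set of 4 now {3, 4}
Step 6: union(0, 7) -> merged; set of 0 now {0, 7}
Step 7: union(0, 6) -> merged; set of 0 now {0, 5, 6, 7}
Step 8: union(5, 0) -> already same set; set of 5 now {0, 5, 6, 7}
Step 9: union(8, 3) -> merged; set of 8 now {3, 4, 8}
Step 10: find(2) -> no change; set of 2 is {2}
Step 11: union(2, 4) -> merged; set of 2 now {2, 3, 4, 8}
Step 12: find(6) -> no change; set of 6 is {0, 5, 6, 7}
Step 13: find(0) -> no change; set of 0 is {0, 5, 6, 7}
Step 14: union(5, 4) -> merged; set of 5 now {0, 2, 3, 4, 5, 6, 7, 8}
Step 15: union(3, 6) -> already same set; set of 3 now {0, 2, 3, 4, 5, 6, 7, 8}
Step 16: union(0, 8) -> already same set; set of 0 now {0, 2, 3, 4, 5, 6, 7, 8}
Step 17: union(5, 6) -> already same set; set of 5 now {0, 2, 3, 4, 5, 6, 7, 8}
Step 18: find(4) -> no change; set of 4 is {0, 2, 3, 4, 5, 6, 7, 8}
Step 19: union(2, 0) -> already same set; set of 2 now {0, 2, 3, 4, 5, 6, 7, 8}
Component of 0: {0, 2, 3, 4, 5, 6, 7, 8}

Answer: 0, 2, 3, 4, 5, 6, 7, 8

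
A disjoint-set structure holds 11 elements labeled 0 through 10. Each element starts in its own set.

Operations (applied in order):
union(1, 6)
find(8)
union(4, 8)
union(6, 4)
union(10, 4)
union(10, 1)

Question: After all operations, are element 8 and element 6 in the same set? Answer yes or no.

Answer: yes

Derivation:
Step 1: union(1, 6) -> merged; set of 1 now {1, 6}
Step 2: find(8) -> no change; set of 8 is {8}
Step 3: union(4, 8) -> merged; set of 4 now {4, 8}
Step 4: union(6, 4) -> merged; set of 6 now {1, 4, 6, 8}
Step 5: union(10, 4) -> merged; set of 10 now {1, 4, 6, 8, 10}
Step 6: union(10, 1) -> already same set; set of 10 now {1, 4, 6, 8, 10}
Set of 8: {1, 4, 6, 8, 10}; 6 is a member.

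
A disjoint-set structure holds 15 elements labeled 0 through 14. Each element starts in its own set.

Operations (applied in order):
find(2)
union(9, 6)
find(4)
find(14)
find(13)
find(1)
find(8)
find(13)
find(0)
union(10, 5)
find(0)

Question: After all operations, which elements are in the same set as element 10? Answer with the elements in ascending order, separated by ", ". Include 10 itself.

Answer: 5, 10

Derivation:
Step 1: find(2) -> no change; set of 2 is {2}
Step 2: union(9, 6) -> merged; set of 9 now {6, 9}
Step 3: find(4) -> no change; set of 4 is {4}
Step 4: find(14) -> no change; set of 14 is {14}
Step 5: find(13) -> no change; set of 13 is {13}
Step 6: find(1) -> no change; set of 1 is {1}
Step 7: find(8) -> no change; set of 8 is {8}
Step 8: find(13) -> no change; set of 13 is {13}
Step 9: find(0) -> no change; set of 0 is {0}
Step 10: union(10, 5) -> merged; set of 10 now {5, 10}
Step 11: find(0) -> no change; set of 0 is {0}
Component of 10: {5, 10}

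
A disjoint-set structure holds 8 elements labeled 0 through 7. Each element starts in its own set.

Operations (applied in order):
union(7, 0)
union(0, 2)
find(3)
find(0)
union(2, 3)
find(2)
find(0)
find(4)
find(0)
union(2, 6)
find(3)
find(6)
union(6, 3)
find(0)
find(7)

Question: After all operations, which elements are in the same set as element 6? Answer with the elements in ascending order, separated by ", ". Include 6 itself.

Answer: 0, 2, 3, 6, 7

Derivation:
Step 1: union(7, 0) -> merged; set of 7 now {0, 7}
Step 2: union(0, 2) -> merged; set of 0 now {0, 2, 7}
Step 3: find(3) -> no change; set of 3 is {3}
Step 4: find(0) -> no change; set of 0 is {0, 2, 7}
Step 5: union(2, 3) -> merged; set of 2 now {0, 2, 3, 7}
Step 6: find(2) -> no change; set of 2 is {0, 2, 3, 7}
Step 7: find(0) -> no change; set of 0 is {0, 2, 3, 7}
Step 8: find(4) -> no change; set of 4 is {4}
Step 9: find(0) -> no change; set of 0 is {0, 2, 3, 7}
Step 10: union(2, 6) -> merged; set of 2 now {0, 2, 3, 6, 7}
Step 11: find(3) -> no change; set of 3 is {0, 2, 3, 6, 7}
Step 12: find(6) -> no change; set of 6 is {0, 2, 3, 6, 7}
Step 13: union(6, 3) -> already same set; set of 6 now {0, 2, 3, 6, 7}
Step 14: find(0) -> no change; set of 0 is {0, 2, 3, 6, 7}
Step 15: find(7) -> no change; set of 7 is {0, 2, 3, 6, 7}
Component of 6: {0, 2, 3, 6, 7}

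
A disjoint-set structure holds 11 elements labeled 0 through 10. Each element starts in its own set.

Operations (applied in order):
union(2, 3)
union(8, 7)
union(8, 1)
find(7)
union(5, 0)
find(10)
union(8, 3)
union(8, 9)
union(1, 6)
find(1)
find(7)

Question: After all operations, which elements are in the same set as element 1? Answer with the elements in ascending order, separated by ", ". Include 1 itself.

Step 1: union(2, 3) -> merged; set of 2 now {2, 3}
Step 2: union(8, 7) -> merged; set of 8 now {7, 8}
Step 3: union(8, 1) -> merged; set of 8 now {1, 7, 8}
Step 4: find(7) -> no change; set of 7 is {1, 7, 8}
Step 5: union(5, 0) -> merged; set of 5 now {0, 5}
Step 6: find(10) -> no change; set of 10 is {10}
Step 7: union(8, 3) -> merged; set of 8 now {1, 2, 3, 7, 8}
Step 8: union(8, 9) -> merged; set of 8 now {1, 2, 3, 7, 8, 9}
Step 9: union(1, 6) -> merged; set of 1 now {1, 2, 3, 6, 7, 8, 9}
Step 10: find(1) -> no change; set of 1 is {1, 2, 3, 6, 7, 8, 9}
Step 11: find(7) -> no change; set of 7 is {1, 2, 3, 6, 7, 8, 9}
Component of 1: {1, 2, 3, 6, 7, 8, 9}

Answer: 1, 2, 3, 6, 7, 8, 9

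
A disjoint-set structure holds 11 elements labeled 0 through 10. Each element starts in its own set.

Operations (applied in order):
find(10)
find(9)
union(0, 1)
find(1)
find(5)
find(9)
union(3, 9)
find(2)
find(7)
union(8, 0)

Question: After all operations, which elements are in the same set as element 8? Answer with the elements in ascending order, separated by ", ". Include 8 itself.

Answer: 0, 1, 8

Derivation:
Step 1: find(10) -> no change; set of 10 is {10}
Step 2: find(9) -> no change; set of 9 is {9}
Step 3: union(0, 1) -> merged; set of 0 now {0, 1}
Step 4: find(1) -> no change; set of 1 is {0, 1}
Step 5: find(5) -> no change; set of 5 is {5}
Step 6: find(9) -> no change; set of 9 is {9}
Step 7: union(3, 9) -> merged; set of 3 now {3, 9}
Step 8: find(2) -> no change; set of 2 is {2}
Step 9: find(7) -> no change; set of 7 is {7}
Step 10: union(8, 0) -> merged; set of 8 now {0, 1, 8}
Component of 8: {0, 1, 8}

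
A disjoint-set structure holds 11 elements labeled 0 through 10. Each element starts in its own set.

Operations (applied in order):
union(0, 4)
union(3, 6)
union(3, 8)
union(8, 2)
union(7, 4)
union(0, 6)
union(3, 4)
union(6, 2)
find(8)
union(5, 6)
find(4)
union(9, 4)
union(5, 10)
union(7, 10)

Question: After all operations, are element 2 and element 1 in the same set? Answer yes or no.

Answer: no

Derivation:
Step 1: union(0, 4) -> merged; set of 0 now {0, 4}
Step 2: union(3, 6) -> merged; set of 3 now {3, 6}
Step 3: union(3, 8) -> merged; set of 3 now {3, 6, 8}
Step 4: union(8, 2) -> merged; set of 8 now {2, 3, 6, 8}
Step 5: union(7, 4) -> merged; set of 7 now {0, 4, 7}
Step 6: union(0, 6) -> merged; set of 0 now {0, 2, 3, 4, 6, 7, 8}
Step 7: union(3, 4) -> already same set; set of 3 now {0, 2, 3, 4, 6, 7, 8}
Step 8: union(6, 2) -> already same set; set of 6 now {0, 2, 3, 4, 6, 7, 8}
Step 9: find(8) -> no change; set of 8 is {0, 2, 3, 4, 6, 7, 8}
Step 10: union(5, 6) -> merged; set of 5 now {0, 2, 3, 4, 5, 6, 7, 8}
Step 11: find(4) -> no change; set of 4 is {0, 2, 3, 4, 5, 6, 7, 8}
Step 12: union(9, 4) -> merged; set of 9 now {0, 2, 3, 4, 5, 6, 7, 8, 9}
Step 13: union(5, 10) -> merged; set of 5 now {0, 2, 3, 4, 5, 6, 7, 8, 9, 10}
Step 14: union(7, 10) -> already same set; set of 7 now {0, 2, 3, 4, 5, 6, 7, 8, 9, 10}
Set of 2: {0, 2, 3, 4, 5, 6, 7, 8, 9, 10}; 1 is not a member.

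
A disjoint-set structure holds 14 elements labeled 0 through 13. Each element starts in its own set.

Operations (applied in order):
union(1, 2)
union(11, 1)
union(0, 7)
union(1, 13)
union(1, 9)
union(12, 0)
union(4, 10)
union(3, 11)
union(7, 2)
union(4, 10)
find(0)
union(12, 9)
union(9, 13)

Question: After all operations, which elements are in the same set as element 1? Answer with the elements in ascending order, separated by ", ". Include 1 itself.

Answer: 0, 1, 2, 3, 7, 9, 11, 12, 13

Derivation:
Step 1: union(1, 2) -> merged; set of 1 now {1, 2}
Step 2: union(11, 1) -> merged; set of 11 now {1, 2, 11}
Step 3: union(0, 7) -> merged; set of 0 now {0, 7}
Step 4: union(1, 13) -> merged; set of 1 now {1, 2, 11, 13}
Step 5: union(1, 9) -> merged; set of 1 now {1, 2, 9, 11, 13}
Step 6: union(12, 0) -> merged; set of 12 now {0, 7, 12}
Step 7: union(4, 10) -> merged; set of 4 now {4, 10}
Step 8: union(3, 11) -> merged; set of 3 now {1, 2, 3, 9, 11, 13}
Step 9: union(7, 2) -> merged; set of 7 now {0, 1, 2, 3, 7, 9, 11, 12, 13}
Step 10: union(4, 10) -> already same set; set of 4 now {4, 10}
Step 11: find(0) -> no change; set of 0 is {0, 1, 2, 3, 7, 9, 11, 12, 13}
Step 12: union(12, 9) -> already same set; set of 12 now {0, 1, 2, 3, 7, 9, 11, 12, 13}
Step 13: union(9, 13) -> already same set; set of 9 now {0, 1, 2, 3, 7, 9, 11, 12, 13}
Component of 1: {0, 1, 2, 3, 7, 9, 11, 12, 13}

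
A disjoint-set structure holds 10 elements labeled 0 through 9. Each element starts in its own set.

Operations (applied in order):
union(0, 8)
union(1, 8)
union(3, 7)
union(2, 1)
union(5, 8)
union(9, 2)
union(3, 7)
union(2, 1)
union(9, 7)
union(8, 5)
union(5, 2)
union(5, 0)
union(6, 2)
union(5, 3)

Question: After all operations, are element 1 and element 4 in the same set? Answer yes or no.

Answer: no

Derivation:
Step 1: union(0, 8) -> merged; set of 0 now {0, 8}
Step 2: union(1, 8) -> merged; set of 1 now {0, 1, 8}
Step 3: union(3, 7) -> merged; set of 3 now {3, 7}
Step 4: union(2, 1) -> merged; set of 2 now {0, 1, 2, 8}
Step 5: union(5, 8) -> merged; set of 5 now {0, 1, 2, 5, 8}
Step 6: union(9, 2) -> merged; set of 9 now {0, 1, 2, 5, 8, 9}
Step 7: union(3, 7) -> already same set; set of 3 now {3, 7}
Step 8: union(2, 1) -> already same set; set of 2 now {0, 1, 2, 5, 8, 9}
Step 9: union(9, 7) -> merged; set of 9 now {0, 1, 2, 3, 5, 7, 8, 9}
Step 10: union(8, 5) -> already same set; set of 8 now {0, 1, 2, 3, 5, 7, 8, 9}
Step 11: union(5, 2) -> already same set; set of 5 now {0, 1, 2, 3, 5, 7, 8, 9}
Step 12: union(5, 0) -> already same set; set of 5 now {0, 1, 2, 3, 5, 7, 8, 9}
Step 13: union(6, 2) -> merged; set of 6 now {0, 1, 2, 3, 5, 6, 7, 8, 9}
Step 14: union(5, 3) -> already same set; set of 5 now {0, 1, 2, 3, 5, 6, 7, 8, 9}
Set of 1: {0, 1, 2, 3, 5, 6, 7, 8, 9}; 4 is not a member.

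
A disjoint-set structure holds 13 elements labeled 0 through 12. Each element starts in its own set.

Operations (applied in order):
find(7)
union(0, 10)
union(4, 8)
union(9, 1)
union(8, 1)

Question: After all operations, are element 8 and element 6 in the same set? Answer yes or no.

Step 1: find(7) -> no change; set of 7 is {7}
Step 2: union(0, 10) -> merged; set of 0 now {0, 10}
Step 3: union(4, 8) -> merged; set of 4 now {4, 8}
Step 4: union(9, 1) -> merged; set of 9 now {1, 9}
Step 5: union(8, 1) -> merged; set of 8 now {1, 4, 8, 9}
Set of 8: {1, 4, 8, 9}; 6 is not a member.

Answer: no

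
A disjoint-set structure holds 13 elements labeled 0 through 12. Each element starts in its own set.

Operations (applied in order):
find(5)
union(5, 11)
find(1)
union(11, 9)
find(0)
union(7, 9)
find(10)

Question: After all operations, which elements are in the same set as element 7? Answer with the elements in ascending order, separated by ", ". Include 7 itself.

Step 1: find(5) -> no change; set of 5 is {5}
Step 2: union(5, 11) -> merged; set of 5 now {5, 11}
Step 3: find(1) -> no change; set of 1 is {1}
Step 4: union(11, 9) -> merged; set of 11 now {5, 9, 11}
Step 5: find(0) -> no change; set of 0 is {0}
Step 6: union(7, 9) -> merged; set of 7 now {5, 7, 9, 11}
Step 7: find(10) -> no change; set of 10 is {10}
Component of 7: {5, 7, 9, 11}

Answer: 5, 7, 9, 11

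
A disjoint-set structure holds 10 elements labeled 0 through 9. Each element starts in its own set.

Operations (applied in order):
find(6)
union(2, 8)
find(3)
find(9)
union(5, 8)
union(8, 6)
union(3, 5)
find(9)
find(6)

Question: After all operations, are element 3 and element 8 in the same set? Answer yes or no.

Step 1: find(6) -> no change; set of 6 is {6}
Step 2: union(2, 8) -> merged; set of 2 now {2, 8}
Step 3: find(3) -> no change; set of 3 is {3}
Step 4: find(9) -> no change; set of 9 is {9}
Step 5: union(5, 8) -> merged; set of 5 now {2, 5, 8}
Step 6: union(8, 6) -> merged; set of 8 now {2, 5, 6, 8}
Step 7: union(3, 5) -> merged; set of 3 now {2, 3, 5, 6, 8}
Step 8: find(9) -> no change; set of 9 is {9}
Step 9: find(6) -> no change; set of 6 is {2, 3, 5, 6, 8}
Set of 3: {2, 3, 5, 6, 8}; 8 is a member.

Answer: yes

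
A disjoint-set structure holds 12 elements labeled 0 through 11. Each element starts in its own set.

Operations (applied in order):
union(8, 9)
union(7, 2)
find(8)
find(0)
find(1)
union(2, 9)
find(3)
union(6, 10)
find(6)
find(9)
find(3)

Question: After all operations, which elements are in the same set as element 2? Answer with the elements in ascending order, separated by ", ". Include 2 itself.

Step 1: union(8, 9) -> merged; set of 8 now {8, 9}
Step 2: union(7, 2) -> merged; set of 7 now {2, 7}
Step 3: find(8) -> no change; set of 8 is {8, 9}
Step 4: find(0) -> no change; set of 0 is {0}
Step 5: find(1) -> no change; set of 1 is {1}
Step 6: union(2, 9) -> merged; set of 2 now {2, 7, 8, 9}
Step 7: find(3) -> no change; set of 3 is {3}
Step 8: union(6, 10) -> merged; set of 6 now {6, 10}
Step 9: find(6) -> no change; set of 6 is {6, 10}
Step 10: find(9) -> no change; set of 9 is {2, 7, 8, 9}
Step 11: find(3) -> no change; set of 3 is {3}
Component of 2: {2, 7, 8, 9}

Answer: 2, 7, 8, 9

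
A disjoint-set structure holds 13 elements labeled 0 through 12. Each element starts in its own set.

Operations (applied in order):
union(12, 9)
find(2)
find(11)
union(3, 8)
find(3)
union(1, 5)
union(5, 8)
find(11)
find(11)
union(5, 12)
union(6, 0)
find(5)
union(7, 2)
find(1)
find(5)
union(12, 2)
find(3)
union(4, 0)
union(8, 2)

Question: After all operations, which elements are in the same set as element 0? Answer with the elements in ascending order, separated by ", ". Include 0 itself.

Step 1: union(12, 9) -> merged; set of 12 now {9, 12}
Step 2: find(2) -> no change; set of 2 is {2}
Step 3: find(11) -> no change; set of 11 is {11}
Step 4: union(3, 8) -> merged; set of 3 now {3, 8}
Step 5: find(3) -> no change; set of 3 is {3, 8}
Step 6: union(1, 5) -> merged; set of 1 now {1, 5}
Step 7: union(5, 8) -> merged; set of 5 now {1, 3, 5, 8}
Step 8: find(11) -> no change; set of 11 is {11}
Step 9: find(11) -> no change; set of 11 is {11}
Step 10: union(5, 12) -> merged; set of 5 now {1, 3, 5, 8, 9, 12}
Step 11: union(6, 0) -> merged; set of 6 now {0, 6}
Step 12: find(5) -> no change; set of 5 is {1, 3, 5, 8, 9, 12}
Step 13: union(7, 2) -> merged; set of 7 now {2, 7}
Step 14: find(1) -> no change; set of 1 is {1, 3, 5, 8, 9, 12}
Step 15: find(5) -> no change; set of 5 is {1, 3, 5, 8, 9, 12}
Step 16: union(12, 2) -> merged; set of 12 now {1, 2, 3, 5, 7, 8, 9, 12}
Step 17: find(3) -> no change; set of 3 is {1, 2, 3, 5, 7, 8, 9, 12}
Step 18: union(4, 0) -> merged; set of 4 now {0, 4, 6}
Step 19: union(8, 2) -> already same set; set of 8 now {1, 2, 3, 5, 7, 8, 9, 12}
Component of 0: {0, 4, 6}

Answer: 0, 4, 6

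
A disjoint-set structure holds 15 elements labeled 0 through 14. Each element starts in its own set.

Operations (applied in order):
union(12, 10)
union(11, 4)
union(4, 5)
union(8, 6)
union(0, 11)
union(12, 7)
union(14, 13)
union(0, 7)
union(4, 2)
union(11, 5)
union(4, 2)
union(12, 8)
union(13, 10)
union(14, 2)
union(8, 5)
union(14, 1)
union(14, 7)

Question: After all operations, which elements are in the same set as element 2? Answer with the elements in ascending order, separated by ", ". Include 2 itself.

Step 1: union(12, 10) -> merged; set of 12 now {10, 12}
Step 2: union(11, 4) -> merged; set of 11 now {4, 11}
Step 3: union(4, 5) -> merged; set of 4 now {4, 5, 11}
Step 4: union(8, 6) -> merged; set of 8 now {6, 8}
Step 5: union(0, 11) -> merged; set of 0 now {0, 4, 5, 11}
Step 6: union(12, 7) -> merged; set of 12 now {7, 10, 12}
Step 7: union(14, 13) -> merged; set of 14 now {13, 14}
Step 8: union(0, 7) -> merged; set of 0 now {0, 4, 5, 7, 10, 11, 12}
Step 9: union(4, 2) -> merged; set of 4 now {0, 2, 4, 5, 7, 10, 11, 12}
Step 10: union(11, 5) -> already same set; set of 11 now {0, 2, 4, 5, 7, 10, 11, 12}
Step 11: union(4, 2) -> already same set; set of 4 now {0, 2, 4, 5, 7, 10, 11, 12}
Step 12: union(12, 8) -> merged; set of 12 now {0, 2, 4, 5, 6, 7, 8, 10, 11, 12}
Step 13: union(13, 10) -> merged; set of 13 now {0, 2, 4, 5, 6, 7, 8, 10, 11, 12, 13, 14}
Step 14: union(14, 2) -> already same set; set of 14 now {0, 2, 4, 5, 6, 7, 8, 10, 11, 12, 13, 14}
Step 15: union(8, 5) -> already same set; set of 8 now {0, 2, 4, 5, 6, 7, 8, 10, 11, 12, 13, 14}
Step 16: union(14, 1) -> merged; set of 14 now {0, 1, 2, 4, 5, 6, 7, 8, 10, 11, 12, 13, 14}
Step 17: union(14, 7) -> already same set; set of 14 now {0, 1, 2, 4, 5, 6, 7, 8, 10, 11, 12, 13, 14}
Component of 2: {0, 1, 2, 4, 5, 6, 7, 8, 10, 11, 12, 13, 14}

Answer: 0, 1, 2, 4, 5, 6, 7, 8, 10, 11, 12, 13, 14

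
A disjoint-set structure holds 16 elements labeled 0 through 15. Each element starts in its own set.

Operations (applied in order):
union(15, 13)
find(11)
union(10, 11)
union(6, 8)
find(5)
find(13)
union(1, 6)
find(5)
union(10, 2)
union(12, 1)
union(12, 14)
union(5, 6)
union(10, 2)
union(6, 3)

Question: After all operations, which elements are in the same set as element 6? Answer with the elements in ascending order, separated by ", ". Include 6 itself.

Answer: 1, 3, 5, 6, 8, 12, 14

Derivation:
Step 1: union(15, 13) -> merged; set of 15 now {13, 15}
Step 2: find(11) -> no change; set of 11 is {11}
Step 3: union(10, 11) -> merged; set of 10 now {10, 11}
Step 4: union(6, 8) -> merged; set of 6 now {6, 8}
Step 5: find(5) -> no change; set of 5 is {5}
Step 6: find(13) -> no change; set of 13 is {13, 15}
Step 7: union(1, 6) -> merged; set of 1 now {1, 6, 8}
Step 8: find(5) -> no change; set of 5 is {5}
Step 9: union(10, 2) -> merged; set of 10 now {2, 10, 11}
Step 10: union(12, 1) -> merged; set of 12 now {1, 6, 8, 12}
Step 11: union(12, 14) -> merged; set of 12 now {1, 6, 8, 12, 14}
Step 12: union(5, 6) -> merged; set of 5 now {1, 5, 6, 8, 12, 14}
Step 13: union(10, 2) -> already same set; set of 10 now {2, 10, 11}
Step 14: union(6, 3) -> merged; set of 6 now {1, 3, 5, 6, 8, 12, 14}
Component of 6: {1, 3, 5, 6, 8, 12, 14}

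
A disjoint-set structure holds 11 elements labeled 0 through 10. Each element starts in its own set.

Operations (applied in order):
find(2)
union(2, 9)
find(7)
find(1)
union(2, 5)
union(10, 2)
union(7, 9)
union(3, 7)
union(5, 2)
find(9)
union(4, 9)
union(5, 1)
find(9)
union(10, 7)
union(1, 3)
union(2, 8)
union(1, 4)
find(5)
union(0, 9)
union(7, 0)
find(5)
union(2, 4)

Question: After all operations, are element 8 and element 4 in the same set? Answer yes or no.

Step 1: find(2) -> no change; set of 2 is {2}
Step 2: union(2, 9) -> merged; set of 2 now {2, 9}
Step 3: find(7) -> no change; set of 7 is {7}
Step 4: find(1) -> no change; set of 1 is {1}
Step 5: union(2, 5) -> merged; set of 2 now {2, 5, 9}
Step 6: union(10, 2) -> merged; set of 10 now {2, 5, 9, 10}
Step 7: union(7, 9) -> merged; set of 7 now {2, 5, 7, 9, 10}
Step 8: union(3, 7) -> merged; set of 3 now {2, 3, 5, 7, 9, 10}
Step 9: union(5, 2) -> already same set; set of 5 now {2, 3, 5, 7, 9, 10}
Step 10: find(9) -> no change; set of 9 is {2, 3, 5, 7, 9, 10}
Step 11: union(4, 9) -> merged; set of 4 now {2, 3, 4, 5, 7, 9, 10}
Step 12: union(5, 1) -> merged; set of 5 now {1, 2, 3, 4, 5, 7, 9, 10}
Step 13: find(9) -> no change; set of 9 is {1, 2, 3, 4, 5, 7, 9, 10}
Step 14: union(10, 7) -> already same set; set of 10 now {1, 2, 3, 4, 5, 7, 9, 10}
Step 15: union(1, 3) -> already same set; set of 1 now {1, 2, 3, 4, 5, 7, 9, 10}
Step 16: union(2, 8) -> merged; set of 2 now {1, 2, 3, 4, 5, 7, 8, 9, 10}
Step 17: union(1, 4) -> already same set; set of 1 now {1, 2, 3, 4, 5, 7, 8, 9, 10}
Step 18: find(5) -> no change; set of 5 is {1, 2, 3, 4, 5, 7, 8, 9, 10}
Step 19: union(0, 9) -> merged; set of 0 now {0, 1, 2, 3, 4, 5, 7, 8, 9, 10}
Step 20: union(7, 0) -> already same set; set of 7 now {0, 1, 2, 3, 4, 5, 7, 8, 9, 10}
Step 21: find(5) -> no change; set of 5 is {0, 1, 2, 3, 4, 5, 7, 8, 9, 10}
Step 22: union(2, 4) -> already same set; set of 2 now {0, 1, 2, 3, 4, 5, 7, 8, 9, 10}
Set of 8: {0, 1, 2, 3, 4, 5, 7, 8, 9, 10}; 4 is a member.

Answer: yes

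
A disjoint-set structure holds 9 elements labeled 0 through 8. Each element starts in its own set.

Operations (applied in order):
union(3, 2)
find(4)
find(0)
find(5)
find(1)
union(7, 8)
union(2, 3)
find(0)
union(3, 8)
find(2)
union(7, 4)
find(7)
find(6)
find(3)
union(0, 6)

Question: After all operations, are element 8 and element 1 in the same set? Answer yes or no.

Step 1: union(3, 2) -> merged; set of 3 now {2, 3}
Step 2: find(4) -> no change; set of 4 is {4}
Step 3: find(0) -> no change; set of 0 is {0}
Step 4: find(5) -> no change; set of 5 is {5}
Step 5: find(1) -> no change; set of 1 is {1}
Step 6: union(7, 8) -> merged; set of 7 now {7, 8}
Step 7: union(2, 3) -> already same set; set of 2 now {2, 3}
Step 8: find(0) -> no change; set of 0 is {0}
Step 9: union(3, 8) -> merged; set of 3 now {2, 3, 7, 8}
Step 10: find(2) -> no change; set of 2 is {2, 3, 7, 8}
Step 11: union(7, 4) -> merged; set of 7 now {2, 3, 4, 7, 8}
Step 12: find(7) -> no change; set of 7 is {2, 3, 4, 7, 8}
Step 13: find(6) -> no change; set of 6 is {6}
Step 14: find(3) -> no change; set of 3 is {2, 3, 4, 7, 8}
Step 15: union(0, 6) -> merged; set of 0 now {0, 6}
Set of 8: {2, 3, 4, 7, 8}; 1 is not a member.

Answer: no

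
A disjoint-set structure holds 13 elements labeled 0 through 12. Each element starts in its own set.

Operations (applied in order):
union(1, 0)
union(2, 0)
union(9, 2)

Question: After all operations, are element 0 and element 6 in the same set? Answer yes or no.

Answer: no

Derivation:
Step 1: union(1, 0) -> merged; set of 1 now {0, 1}
Step 2: union(2, 0) -> merged; set of 2 now {0, 1, 2}
Step 3: union(9, 2) -> merged; set of 9 now {0, 1, 2, 9}
Set of 0: {0, 1, 2, 9}; 6 is not a member.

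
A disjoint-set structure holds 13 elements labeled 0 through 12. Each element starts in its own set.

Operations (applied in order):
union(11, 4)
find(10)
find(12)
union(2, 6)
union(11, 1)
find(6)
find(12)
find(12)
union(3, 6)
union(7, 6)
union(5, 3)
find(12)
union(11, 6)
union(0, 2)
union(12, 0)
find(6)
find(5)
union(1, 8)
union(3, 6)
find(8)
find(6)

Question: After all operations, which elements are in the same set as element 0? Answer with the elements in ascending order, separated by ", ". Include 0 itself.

Step 1: union(11, 4) -> merged; set of 11 now {4, 11}
Step 2: find(10) -> no change; set of 10 is {10}
Step 3: find(12) -> no change; set of 12 is {12}
Step 4: union(2, 6) -> merged; set of 2 now {2, 6}
Step 5: union(11, 1) -> merged; set of 11 now {1, 4, 11}
Step 6: find(6) -> no change; set of 6 is {2, 6}
Step 7: find(12) -> no change; set of 12 is {12}
Step 8: find(12) -> no change; set of 12 is {12}
Step 9: union(3, 6) -> merged; set of 3 now {2, 3, 6}
Step 10: union(7, 6) -> merged; set of 7 now {2, 3, 6, 7}
Step 11: union(5, 3) -> merged; set of 5 now {2, 3, 5, 6, 7}
Step 12: find(12) -> no change; set of 12 is {12}
Step 13: union(11, 6) -> merged; set of 11 now {1, 2, 3, 4, 5, 6, 7, 11}
Step 14: union(0, 2) -> merged; set of 0 now {0, 1, 2, 3, 4, 5, 6, 7, 11}
Step 15: union(12, 0) -> merged; set of 12 now {0, 1, 2, 3, 4, 5, 6, 7, 11, 12}
Step 16: find(6) -> no change; set of 6 is {0, 1, 2, 3, 4, 5, 6, 7, 11, 12}
Step 17: find(5) -> no change; set of 5 is {0, 1, 2, 3, 4, 5, 6, 7, 11, 12}
Step 18: union(1, 8) -> merged; set of 1 now {0, 1, 2, 3, 4, 5, 6, 7, 8, 11, 12}
Step 19: union(3, 6) -> already same set; set of 3 now {0, 1, 2, 3, 4, 5, 6, 7, 8, 11, 12}
Step 20: find(8) -> no change; set of 8 is {0, 1, 2, 3, 4, 5, 6, 7, 8, 11, 12}
Step 21: find(6) -> no change; set of 6 is {0, 1, 2, 3, 4, 5, 6, 7, 8, 11, 12}
Component of 0: {0, 1, 2, 3, 4, 5, 6, 7, 8, 11, 12}

Answer: 0, 1, 2, 3, 4, 5, 6, 7, 8, 11, 12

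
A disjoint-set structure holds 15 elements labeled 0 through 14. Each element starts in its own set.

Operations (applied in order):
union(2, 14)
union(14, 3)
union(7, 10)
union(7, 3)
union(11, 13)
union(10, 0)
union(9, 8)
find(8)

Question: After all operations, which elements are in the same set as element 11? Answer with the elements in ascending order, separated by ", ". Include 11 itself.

Answer: 11, 13

Derivation:
Step 1: union(2, 14) -> merged; set of 2 now {2, 14}
Step 2: union(14, 3) -> merged; set of 14 now {2, 3, 14}
Step 3: union(7, 10) -> merged; set of 7 now {7, 10}
Step 4: union(7, 3) -> merged; set of 7 now {2, 3, 7, 10, 14}
Step 5: union(11, 13) -> merged; set of 11 now {11, 13}
Step 6: union(10, 0) -> merged; set of 10 now {0, 2, 3, 7, 10, 14}
Step 7: union(9, 8) -> merged; set of 9 now {8, 9}
Step 8: find(8) -> no change; set of 8 is {8, 9}
Component of 11: {11, 13}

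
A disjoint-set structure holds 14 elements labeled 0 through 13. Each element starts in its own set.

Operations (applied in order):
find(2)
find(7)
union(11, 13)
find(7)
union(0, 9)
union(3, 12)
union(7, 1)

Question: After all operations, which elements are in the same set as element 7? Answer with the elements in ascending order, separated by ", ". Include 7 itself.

Step 1: find(2) -> no change; set of 2 is {2}
Step 2: find(7) -> no change; set of 7 is {7}
Step 3: union(11, 13) -> merged; set of 11 now {11, 13}
Step 4: find(7) -> no change; set of 7 is {7}
Step 5: union(0, 9) -> merged; set of 0 now {0, 9}
Step 6: union(3, 12) -> merged; set of 3 now {3, 12}
Step 7: union(7, 1) -> merged; set of 7 now {1, 7}
Component of 7: {1, 7}

Answer: 1, 7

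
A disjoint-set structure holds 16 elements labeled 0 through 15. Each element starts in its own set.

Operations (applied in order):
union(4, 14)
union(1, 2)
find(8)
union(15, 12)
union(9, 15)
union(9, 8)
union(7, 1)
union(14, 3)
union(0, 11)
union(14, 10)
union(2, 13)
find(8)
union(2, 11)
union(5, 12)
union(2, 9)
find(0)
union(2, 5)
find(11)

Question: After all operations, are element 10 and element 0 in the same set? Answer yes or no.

Answer: no

Derivation:
Step 1: union(4, 14) -> merged; set of 4 now {4, 14}
Step 2: union(1, 2) -> merged; set of 1 now {1, 2}
Step 3: find(8) -> no change; set of 8 is {8}
Step 4: union(15, 12) -> merged; set of 15 now {12, 15}
Step 5: union(9, 15) -> merged; set of 9 now {9, 12, 15}
Step 6: union(9, 8) -> merged; set of 9 now {8, 9, 12, 15}
Step 7: union(7, 1) -> merged; set of 7 now {1, 2, 7}
Step 8: union(14, 3) -> merged; set of 14 now {3, 4, 14}
Step 9: union(0, 11) -> merged; set of 0 now {0, 11}
Step 10: union(14, 10) -> merged; set of 14 now {3, 4, 10, 14}
Step 11: union(2, 13) -> merged; set of 2 now {1, 2, 7, 13}
Step 12: find(8) -> no change; set of 8 is {8, 9, 12, 15}
Step 13: union(2, 11) -> merged; set of 2 now {0, 1, 2, 7, 11, 13}
Step 14: union(5, 12) -> merged; set of 5 now {5, 8, 9, 12, 15}
Step 15: union(2, 9) -> merged; set of 2 now {0, 1, 2, 5, 7, 8, 9, 11, 12, 13, 15}
Step 16: find(0) -> no change; set of 0 is {0, 1, 2, 5, 7, 8, 9, 11, 12, 13, 15}
Step 17: union(2, 5) -> already same set; set of 2 now {0, 1, 2, 5, 7, 8, 9, 11, 12, 13, 15}
Step 18: find(11) -> no change; set of 11 is {0, 1, 2, 5, 7, 8, 9, 11, 12, 13, 15}
Set of 10: {3, 4, 10, 14}; 0 is not a member.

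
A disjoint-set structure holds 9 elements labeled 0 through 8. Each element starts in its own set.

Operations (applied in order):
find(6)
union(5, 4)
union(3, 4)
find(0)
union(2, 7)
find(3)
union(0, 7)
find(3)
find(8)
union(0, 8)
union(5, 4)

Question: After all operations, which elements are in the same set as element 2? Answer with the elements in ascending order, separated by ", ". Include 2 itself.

Answer: 0, 2, 7, 8

Derivation:
Step 1: find(6) -> no change; set of 6 is {6}
Step 2: union(5, 4) -> merged; set of 5 now {4, 5}
Step 3: union(3, 4) -> merged; set of 3 now {3, 4, 5}
Step 4: find(0) -> no change; set of 0 is {0}
Step 5: union(2, 7) -> merged; set of 2 now {2, 7}
Step 6: find(3) -> no change; set of 3 is {3, 4, 5}
Step 7: union(0, 7) -> merged; set of 0 now {0, 2, 7}
Step 8: find(3) -> no change; set of 3 is {3, 4, 5}
Step 9: find(8) -> no change; set of 8 is {8}
Step 10: union(0, 8) -> merged; set of 0 now {0, 2, 7, 8}
Step 11: union(5, 4) -> already same set; set of 5 now {3, 4, 5}
Component of 2: {0, 2, 7, 8}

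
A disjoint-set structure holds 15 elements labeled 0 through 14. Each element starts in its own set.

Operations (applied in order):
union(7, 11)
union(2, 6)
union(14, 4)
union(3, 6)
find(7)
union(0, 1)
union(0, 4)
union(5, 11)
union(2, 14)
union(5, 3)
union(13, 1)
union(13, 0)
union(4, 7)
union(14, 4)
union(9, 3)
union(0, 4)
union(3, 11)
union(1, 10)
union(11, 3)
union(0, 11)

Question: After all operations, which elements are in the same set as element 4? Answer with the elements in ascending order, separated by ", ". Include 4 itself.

Answer: 0, 1, 2, 3, 4, 5, 6, 7, 9, 10, 11, 13, 14

Derivation:
Step 1: union(7, 11) -> merged; set of 7 now {7, 11}
Step 2: union(2, 6) -> merged; set of 2 now {2, 6}
Step 3: union(14, 4) -> merged; set of 14 now {4, 14}
Step 4: union(3, 6) -> merged; set of 3 now {2, 3, 6}
Step 5: find(7) -> no change; set of 7 is {7, 11}
Step 6: union(0, 1) -> merged; set of 0 now {0, 1}
Step 7: union(0, 4) -> merged; set of 0 now {0, 1, 4, 14}
Step 8: union(5, 11) -> merged; set of 5 now {5, 7, 11}
Step 9: union(2, 14) -> merged; set of 2 now {0, 1, 2, 3, 4, 6, 14}
Step 10: union(5, 3) -> merged; set of 5 now {0, 1, 2, 3, 4, 5, 6, 7, 11, 14}
Step 11: union(13, 1) -> merged; set of 13 now {0, 1, 2, 3, 4, 5, 6, 7, 11, 13, 14}
Step 12: union(13, 0) -> already same set; set of 13 now {0, 1, 2, 3, 4, 5, 6, 7, 11, 13, 14}
Step 13: union(4, 7) -> already same set; set of 4 now {0, 1, 2, 3, 4, 5, 6, 7, 11, 13, 14}
Step 14: union(14, 4) -> already same set; set of 14 now {0, 1, 2, 3, 4, 5, 6, 7, 11, 13, 14}
Step 15: union(9, 3) -> merged; set of 9 now {0, 1, 2, 3, 4, 5, 6, 7, 9, 11, 13, 14}
Step 16: union(0, 4) -> already same set; set of 0 now {0, 1, 2, 3, 4, 5, 6, 7, 9, 11, 13, 14}
Step 17: union(3, 11) -> already same set; set of 3 now {0, 1, 2, 3, 4, 5, 6, 7, 9, 11, 13, 14}
Step 18: union(1, 10) -> merged; set of 1 now {0, 1, 2, 3, 4, 5, 6, 7, 9, 10, 11, 13, 14}
Step 19: union(11, 3) -> already same set; set of 11 now {0, 1, 2, 3, 4, 5, 6, 7, 9, 10, 11, 13, 14}
Step 20: union(0, 11) -> already same set; set of 0 now {0, 1, 2, 3, 4, 5, 6, 7, 9, 10, 11, 13, 14}
Component of 4: {0, 1, 2, 3, 4, 5, 6, 7, 9, 10, 11, 13, 14}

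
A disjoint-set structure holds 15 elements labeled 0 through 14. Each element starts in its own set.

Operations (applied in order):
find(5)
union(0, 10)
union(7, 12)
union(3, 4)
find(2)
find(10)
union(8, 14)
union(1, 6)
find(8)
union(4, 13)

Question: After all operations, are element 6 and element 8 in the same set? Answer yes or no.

Answer: no

Derivation:
Step 1: find(5) -> no change; set of 5 is {5}
Step 2: union(0, 10) -> merged; set of 0 now {0, 10}
Step 3: union(7, 12) -> merged; set of 7 now {7, 12}
Step 4: union(3, 4) -> merged; set of 3 now {3, 4}
Step 5: find(2) -> no change; set of 2 is {2}
Step 6: find(10) -> no change; set of 10 is {0, 10}
Step 7: union(8, 14) -> merged; set of 8 now {8, 14}
Step 8: union(1, 6) -> merged; set of 1 now {1, 6}
Step 9: find(8) -> no change; set of 8 is {8, 14}
Step 10: union(4, 13) -> merged; set of 4 now {3, 4, 13}
Set of 6: {1, 6}; 8 is not a member.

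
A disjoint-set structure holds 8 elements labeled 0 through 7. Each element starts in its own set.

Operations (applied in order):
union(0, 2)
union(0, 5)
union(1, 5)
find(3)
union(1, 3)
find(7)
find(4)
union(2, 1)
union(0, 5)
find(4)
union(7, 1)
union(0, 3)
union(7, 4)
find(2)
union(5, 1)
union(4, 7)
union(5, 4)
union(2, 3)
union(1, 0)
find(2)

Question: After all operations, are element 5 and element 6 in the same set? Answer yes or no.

Step 1: union(0, 2) -> merged; set of 0 now {0, 2}
Step 2: union(0, 5) -> merged; set of 0 now {0, 2, 5}
Step 3: union(1, 5) -> merged; set of 1 now {0, 1, 2, 5}
Step 4: find(3) -> no change; set of 3 is {3}
Step 5: union(1, 3) -> merged; set of 1 now {0, 1, 2, 3, 5}
Step 6: find(7) -> no change; set of 7 is {7}
Step 7: find(4) -> no change; set of 4 is {4}
Step 8: union(2, 1) -> already same set; set of 2 now {0, 1, 2, 3, 5}
Step 9: union(0, 5) -> already same set; set of 0 now {0, 1, 2, 3, 5}
Step 10: find(4) -> no change; set of 4 is {4}
Step 11: union(7, 1) -> merged; set of 7 now {0, 1, 2, 3, 5, 7}
Step 12: union(0, 3) -> already same set; set of 0 now {0, 1, 2, 3, 5, 7}
Step 13: union(7, 4) -> merged; set of 7 now {0, 1, 2, 3, 4, 5, 7}
Step 14: find(2) -> no change; set of 2 is {0, 1, 2, 3, 4, 5, 7}
Step 15: union(5, 1) -> already same set; set of 5 now {0, 1, 2, 3, 4, 5, 7}
Step 16: union(4, 7) -> already same set; set of 4 now {0, 1, 2, 3, 4, 5, 7}
Step 17: union(5, 4) -> already same set; set of 5 now {0, 1, 2, 3, 4, 5, 7}
Step 18: union(2, 3) -> already same set; set of 2 now {0, 1, 2, 3, 4, 5, 7}
Step 19: union(1, 0) -> already same set; set of 1 now {0, 1, 2, 3, 4, 5, 7}
Step 20: find(2) -> no change; set of 2 is {0, 1, 2, 3, 4, 5, 7}
Set of 5: {0, 1, 2, 3, 4, 5, 7}; 6 is not a member.

Answer: no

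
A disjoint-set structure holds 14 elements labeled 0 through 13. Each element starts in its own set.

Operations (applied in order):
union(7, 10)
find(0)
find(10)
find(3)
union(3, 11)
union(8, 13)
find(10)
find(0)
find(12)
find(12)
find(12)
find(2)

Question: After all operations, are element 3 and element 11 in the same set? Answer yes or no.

Step 1: union(7, 10) -> merged; set of 7 now {7, 10}
Step 2: find(0) -> no change; set of 0 is {0}
Step 3: find(10) -> no change; set of 10 is {7, 10}
Step 4: find(3) -> no change; set of 3 is {3}
Step 5: union(3, 11) -> merged; set of 3 now {3, 11}
Step 6: union(8, 13) -> merged; set of 8 now {8, 13}
Step 7: find(10) -> no change; set of 10 is {7, 10}
Step 8: find(0) -> no change; set of 0 is {0}
Step 9: find(12) -> no change; set of 12 is {12}
Step 10: find(12) -> no change; set of 12 is {12}
Step 11: find(12) -> no change; set of 12 is {12}
Step 12: find(2) -> no change; set of 2 is {2}
Set of 3: {3, 11}; 11 is a member.

Answer: yes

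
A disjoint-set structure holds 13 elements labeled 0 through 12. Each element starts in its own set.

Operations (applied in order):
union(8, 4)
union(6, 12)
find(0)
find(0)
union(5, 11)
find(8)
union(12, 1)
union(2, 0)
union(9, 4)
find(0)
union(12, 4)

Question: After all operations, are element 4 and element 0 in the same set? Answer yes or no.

Step 1: union(8, 4) -> merged; set of 8 now {4, 8}
Step 2: union(6, 12) -> merged; set of 6 now {6, 12}
Step 3: find(0) -> no change; set of 0 is {0}
Step 4: find(0) -> no change; set of 0 is {0}
Step 5: union(5, 11) -> merged; set of 5 now {5, 11}
Step 6: find(8) -> no change; set of 8 is {4, 8}
Step 7: union(12, 1) -> merged; set of 12 now {1, 6, 12}
Step 8: union(2, 0) -> merged; set of 2 now {0, 2}
Step 9: union(9, 4) -> merged; set of 9 now {4, 8, 9}
Step 10: find(0) -> no change; set of 0 is {0, 2}
Step 11: union(12, 4) -> merged; set of 12 now {1, 4, 6, 8, 9, 12}
Set of 4: {1, 4, 6, 8, 9, 12}; 0 is not a member.

Answer: no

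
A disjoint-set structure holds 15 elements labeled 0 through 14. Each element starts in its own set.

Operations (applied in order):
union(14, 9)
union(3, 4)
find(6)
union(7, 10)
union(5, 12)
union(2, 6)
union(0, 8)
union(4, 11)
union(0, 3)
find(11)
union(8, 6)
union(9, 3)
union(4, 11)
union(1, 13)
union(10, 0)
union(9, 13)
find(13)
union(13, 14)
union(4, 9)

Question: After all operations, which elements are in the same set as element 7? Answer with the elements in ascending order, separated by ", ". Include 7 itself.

Answer: 0, 1, 2, 3, 4, 6, 7, 8, 9, 10, 11, 13, 14

Derivation:
Step 1: union(14, 9) -> merged; set of 14 now {9, 14}
Step 2: union(3, 4) -> merged; set of 3 now {3, 4}
Step 3: find(6) -> no change; set of 6 is {6}
Step 4: union(7, 10) -> merged; set of 7 now {7, 10}
Step 5: union(5, 12) -> merged; set of 5 now {5, 12}
Step 6: union(2, 6) -> merged; set of 2 now {2, 6}
Step 7: union(0, 8) -> merged; set of 0 now {0, 8}
Step 8: union(4, 11) -> merged; set of 4 now {3, 4, 11}
Step 9: union(0, 3) -> merged; set of 0 now {0, 3, 4, 8, 11}
Step 10: find(11) -> no change; set of 11 is {0, 3, 4, 8, 11}
Step 11: union(8, 6) -> merged; set of 8 now {0, 2, 3, 4, 6, 8, 11}
Step 12: union(9, 3) -> merged; set of 9 now {0, 2, 3, 4, 6, 8, 9, 11, 14}
Step 13: union(4, 11) -> already same set; set of 4 now {0, 2, 3, 4, 6, 8, 9, 11, 14}
Step 14: union(1, 13) -> merged; set of 1 now {1, 13}
Step 15: union(10, 0) -> merged; set of 10 now {0, 2, 3, 4, 6, 7, 8, 9, 10, 11, 14}
Step 16: union(9, 13) -> merged; set of 9 now {0, 1, 2, 3, 4, 6, 7, 8, 9, 10, 11, 13, 14}
Step 17: find(13) -> no change; set of 13 is {0, 1, 2, 3, 4, 6, 7, 8, 9, 10, 11, 13, 14}
Step 18: union(13, 14) -> already same set; set of 13 now {0, 1, 2, 3, 4, 6, 7, 8, 9, 10, 11, 13, 14}
Step 19: union(4, 9) -> already same set; set of 4 now {0, 1, 2, 3, 4, 6, 7, 8, 9, 10, 11, 13, 14}
Component of 7: {0, 1, 2, 3, 4, 6, 7, 8, 9, 10, 11, 13, 14}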